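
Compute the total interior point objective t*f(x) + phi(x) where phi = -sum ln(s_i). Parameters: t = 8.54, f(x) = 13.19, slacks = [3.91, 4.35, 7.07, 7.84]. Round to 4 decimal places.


Step 1: Compute log-barrier.
ln values: [1.3635, 1.4702, 1.9559, 2.0592]
phi = -(1.3635 + 1.4702 + 1.9559 + 2.0592) = -6.8488
Step 2: Compute augmented objective.
t*f(x) = 8.54*13.19 = 112.6426
Total = 112.6426 - 6.8488 = 105.7938


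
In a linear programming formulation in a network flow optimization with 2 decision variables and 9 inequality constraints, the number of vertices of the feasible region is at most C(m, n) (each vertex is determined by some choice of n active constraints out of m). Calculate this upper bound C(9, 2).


Each vertex corresponds to some choice of n active constraints out of m, so the number of vertices is at most C(m, n) = m! / (n!(m-n)!).
m = 9, n = 2
Numerator: 9 * 8
Denominator: 2! = 2
C(9, 2) = 36


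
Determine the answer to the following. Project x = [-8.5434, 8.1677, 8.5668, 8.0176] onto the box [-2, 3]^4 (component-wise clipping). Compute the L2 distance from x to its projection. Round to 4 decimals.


Project each component onto [-2, 3].
clip(-8.5434) = -2.0, clip(8.1677) = 3.0, clip(8.5668) = 3.0, clip(8.0176) = 3.0
Projection = [-2.0, 3.0, 3.0, 3.0]
Squared diffs: [42.8161, 26.7051, 30.9893, 25.1763]
Distance = sqrt(125.6868) = 11.211


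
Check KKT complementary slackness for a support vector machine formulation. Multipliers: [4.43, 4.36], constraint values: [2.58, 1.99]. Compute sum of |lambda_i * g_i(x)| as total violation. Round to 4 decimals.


KKT complementary slackness check:
lambda_1 * g_1 = 4.43 * 2.58 = 11.4294
lambda_2 * g_2 = 4.36 * 1.99 = 8.6764
Total violation = 11.4294 + 8.6764 = 20.1058


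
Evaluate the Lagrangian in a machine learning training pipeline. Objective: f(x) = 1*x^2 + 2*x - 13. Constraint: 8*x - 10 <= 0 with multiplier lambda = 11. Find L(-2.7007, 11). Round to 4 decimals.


Step 1: Evaluate f(x).
f(-2.7007) = 1*(-2.7007)^2 + 2*(-2.7007) - 13 = -11.1076
Step 2: Evaluate g(x).
g(-2.7007) = 8*-2.7007 - 10 = -31.6056
Step 3: Compute Lagrangian.
L = -11.1076 + 11*-31.6056 = -358.7692


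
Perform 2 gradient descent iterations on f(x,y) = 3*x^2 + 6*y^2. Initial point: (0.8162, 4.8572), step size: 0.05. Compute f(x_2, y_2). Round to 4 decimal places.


Gradient descent on f(x,y) = 3*x^2 + 6*y^2.
Starting point: (0.8162, 4.8572), alpha = 0.05
Step 1: grad_x = 2*3*0.8162 = 4.8972, grad_y = 2*6*4.8572 = 58.2864
  x_1 = 0.8162 - 0.05*4.8972 = 0.5713
  y_1 = 4.8572 - 0.05*58.2864 = 1.9429
Step 2: grad_x = 2*3*0.5713 = 3.428, grad_y = 2*6*1.9429 = 23.3146
  x_2 = 0.5713 - 0.05*3.428 = 0.3999
  y_2 = 1.9429 - 0.05*23.3146 = 0.7772
f(0.3999, 0.7772) = 3*0.3999^2 + 6*0.7772^2 = 4.1036


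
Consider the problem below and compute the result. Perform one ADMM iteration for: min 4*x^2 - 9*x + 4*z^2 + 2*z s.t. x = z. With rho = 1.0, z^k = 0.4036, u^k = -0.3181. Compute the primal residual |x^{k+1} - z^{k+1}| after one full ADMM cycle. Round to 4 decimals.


ADMM iteration with rho = 1.0, z^k = 0.4036, u^k = -0.3181
Step 1: x-update.
Minimize 4*x^2 - 9*x + (1.0/2)*(x - 0.4036 - 0.3181)^2
FOC: (2*4 + 1.0)*x = 9 + 1.0*(0.4036 + 0.3181)
x^{k+1} = 1.0802
Step 2: z-update.
Minimize 4*z^2 + 2*z + (1.0/2)*(1.0802 - z - 0.3181)^2
FOC: (2*4 + 1.0)*z = -2 + 1.0*(1.0802 - 0.3181)
z^{k+1} = -0.1375
Step 3: u-update.
u^{k+1} = -0.3181 + 1.0802 + 0.1375 = 0.8996
Step 4: Primal residual = |1.0802 + 0.1375| = 1.2177


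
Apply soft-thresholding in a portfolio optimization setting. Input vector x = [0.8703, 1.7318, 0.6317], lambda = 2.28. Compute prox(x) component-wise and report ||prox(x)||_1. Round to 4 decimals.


Soft-thresholding with lambda = 2.28:
prox(0.8703) = sign(0.8703)*max(|0.8703| - 2.28, 0) = 0.0
prox(1.7318) = sign(1.7318)*max(|1.7318| - 2.28, 0) = 0.0
prox(0.6317) = sign(0.6317)*max(|0.6317| - 2.28, 0) = 0.0
prox(x) = [0.0, 0.0, 0.0]
||prox(x)||_1 = 0.0 + 0.0 + 0.0 = 0.0


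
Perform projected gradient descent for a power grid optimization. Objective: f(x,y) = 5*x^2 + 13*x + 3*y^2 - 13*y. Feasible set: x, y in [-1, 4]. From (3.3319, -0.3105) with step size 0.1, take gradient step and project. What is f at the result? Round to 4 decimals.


Step 1: Compute gradient at (3.3319, -0.3105).
grad_x = 2*5*3.3319 + 13 = 46.319
grad_y = 2*3*-0.3105 - 13 = -14.863
Step 2: Gradient step.
x_raw = 3.3319 - 0.1*46.319 = -1.3
y_raw = -0.3105 - 0.1*-14.863 = 1.1758
Step 3: Project onto [-1, 4].
x_proj = clip(-1.3) = -1.0
y_proj = clip(1.1758) = 1.1758
Step 4: Evaluate f.
f(-1.0, 1.1758) = -19.1379


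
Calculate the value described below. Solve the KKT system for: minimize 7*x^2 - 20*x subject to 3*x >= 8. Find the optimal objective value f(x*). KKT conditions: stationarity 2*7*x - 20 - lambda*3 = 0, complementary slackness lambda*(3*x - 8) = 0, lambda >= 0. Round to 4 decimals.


Step 1: Try lambda = 0 (constraint inactive).
x_unc = 20/(2*7) = 1.4286
Check: 3*1.4286 = 4.2858 < 8 -- violated!
Step 2: Constraint must be active: 3*x = 8
x* = 8/3 = 2.6667 (rounded; the exact value 8/3 is used below)
lambda = (2*7*(8/3) - 20)/3 = 5.7778
Step 3: Compute optimal value.
f(x*) = 7*(8/3)^2 - 20*(8/3) = -3.5556


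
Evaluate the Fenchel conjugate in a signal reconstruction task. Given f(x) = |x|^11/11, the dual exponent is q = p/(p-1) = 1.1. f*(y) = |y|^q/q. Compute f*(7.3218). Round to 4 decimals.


The conjugate exponent q satisfies 1/p + 1/q = 1.
p = 11, so q = 11/(11 - 1) = 1.1
|y|^q = 7.3218^1.1 = 8.9347
f*(7.3218) = 8.9347 / 1.1 = 8.1224


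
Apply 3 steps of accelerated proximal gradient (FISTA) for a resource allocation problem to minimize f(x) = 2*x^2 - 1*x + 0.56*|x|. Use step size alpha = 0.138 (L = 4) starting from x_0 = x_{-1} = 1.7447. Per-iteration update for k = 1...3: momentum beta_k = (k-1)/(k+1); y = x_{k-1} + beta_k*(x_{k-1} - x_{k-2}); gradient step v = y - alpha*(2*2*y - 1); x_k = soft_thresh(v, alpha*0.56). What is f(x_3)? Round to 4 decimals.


FISTA on f(x) = 2*x^2 - 1*x + 0.56*|x|
L = 4, alpha = 0.138
Iteration 1: beta = 0.0, y = 1.7447 + 0.0*(1.7447 - 1.7447) = 1.7447
  grad(y) = 5.9788, v = y - alpha*grad = 0.9196
  prox(v) = soft_thresh(0.9196, 0.0773) = 0.8423
Iteration 2: beta = 0.3333, y = 0.8423 + 0.3333*(0.8423 - 1.7447) = 0.5416
  grad(y) = 1.1662, v = y - alpha*grad = 0.3806
  prox(v) = soft_thresh(0.3806, 0.0773) = 0.3033
Iteration 3: beta = 0.5, y = 0.3033 + 0.5*(0.3033 - 0.8423) = 0.0338
  grad(y) = -0.8647, v = y - alpha*grad = 0.1532
  prox(v) = soft_thresh(0.1532, 0.0773) = 0.0759
f(x_3) = 2*0.0759^2 - 1*0.0759 + 0.56*|0.0759| = -0.0219


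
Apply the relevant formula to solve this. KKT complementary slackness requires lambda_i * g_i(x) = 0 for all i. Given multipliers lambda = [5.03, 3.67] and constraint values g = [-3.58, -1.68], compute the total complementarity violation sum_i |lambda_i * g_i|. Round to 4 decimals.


KKT complementary slackness check:
lambda_1 * g_1 = 5.03 * -3.58 = -18.0074
lambda_2 * g_2 = 3.67 * -1.68 = -6.1656
Total violation = 18.0074 + 6.1656 = 24.173


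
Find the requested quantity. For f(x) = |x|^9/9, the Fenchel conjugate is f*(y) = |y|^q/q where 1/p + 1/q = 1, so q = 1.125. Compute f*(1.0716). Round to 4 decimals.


The conjugate exponent q satisfies 1/p + 1/q = 1.
p = 9, so q = 9/(9 - 1) = 1.125
|y|^q = 1.0716^1.125 = 1.0809
f*(1.0716) = 1.0809 / 1.125 = 0.9608


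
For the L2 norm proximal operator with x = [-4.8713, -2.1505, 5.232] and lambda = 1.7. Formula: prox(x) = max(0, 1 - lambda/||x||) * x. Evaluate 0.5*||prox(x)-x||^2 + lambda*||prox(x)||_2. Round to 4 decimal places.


Step 1: Compute ||x||.
||x|| = 7.4651
Step 2: Compute scaling factor.
scale = max(0, 1 - 1.7/7.4651) = 0.7723
Step 3: prox(x) = [-3.762, -1.6608, 4.0405]
||prox(x)|| = 5.7651
Step 4: Proximal objective.
0.5*||prox-x||^2 = 1.445
lambda*||prox|| = 9.8007
Total = 11.2457


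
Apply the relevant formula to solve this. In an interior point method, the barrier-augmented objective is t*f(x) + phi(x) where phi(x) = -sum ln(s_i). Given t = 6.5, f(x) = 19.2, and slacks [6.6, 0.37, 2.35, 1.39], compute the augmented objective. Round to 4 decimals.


Step 1: Compute log-barrier.
ln values: [1.8871, -0.9943, 0.8544, 0.3293]
phi = -(1.8871 - 0.9943 + 0.8544 + 0.3293) = -2.0765
Step 2: Compute augmented objective.
t*f(x) = 6.5*19.2 = 124.8
Total = 124.8 - 2.0765 = 122.7235


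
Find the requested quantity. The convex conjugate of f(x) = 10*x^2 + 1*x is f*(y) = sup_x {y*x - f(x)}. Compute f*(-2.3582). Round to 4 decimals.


f*(y) = sup_x {y*x - a*x^2 - b*x} = sup_x {(y-b)*x - a*x^2}
FOC: (y - b) - 2a*x = 0 => x* = (y - b)/(2a)
x* = (-2.3582 - 1)/(2*10) = -0.1679
f*(-2.3582) = (y-b)^2/(4a) = (-2.3582 - 1)^2/(4*10)
= 11.2775/40 = 0.2819


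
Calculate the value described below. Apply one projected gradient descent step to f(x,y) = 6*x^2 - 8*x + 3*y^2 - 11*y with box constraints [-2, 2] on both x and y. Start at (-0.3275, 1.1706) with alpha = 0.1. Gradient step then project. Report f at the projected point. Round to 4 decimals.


Step 1: Compute gradient at (-0.3275, 1.1706).
grad_x = 2*6*-0.3275 - 8 = -11.93
grad_y = 2*3*1.1706 - 11 = -3.9764
Step 2: Gradient step.
x_raw = -0.3275 - 0.1*-11.93 = 0.8655
y_raw = 1.1706 - 0.1*-3.9764 = 1.5682
Step 3: Project onto [-2, 2].
x_proj = clip(0.8655) = 0.8655
y_proj = clip(1.5682) = 1.5682
Step 4: Evaluate f.
f(0.8655, 1.5682) = -12.302


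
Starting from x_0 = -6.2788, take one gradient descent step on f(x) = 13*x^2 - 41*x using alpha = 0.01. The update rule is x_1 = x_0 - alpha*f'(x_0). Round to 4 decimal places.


We compute the gradient at x_0 and apply the update.
f'(x) = 26*x - 41
f'(-6.2788) = 26*-6.2788 - 41 = -204.2488
x_1 = -6.2788 - 0.01*-204.2488 = -4.2363


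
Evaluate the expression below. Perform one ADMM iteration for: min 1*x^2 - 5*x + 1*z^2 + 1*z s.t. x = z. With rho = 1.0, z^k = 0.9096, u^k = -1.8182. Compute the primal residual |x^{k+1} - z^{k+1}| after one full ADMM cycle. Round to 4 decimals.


ADMM iteration with rho = 1.0, z^k = 0.9096, u^k = -1.8182
Step 1: x-update.
Minimize 1*x^2 - 5*x + (1.0/2)*(x - 0.9096 - 1.8182)^2
FOC: (2*1 + 1.0)*x = 5 + 1.0*(0.9096 + 1.8182)
x^{k+1} = 2.5759
Step 2: z-update.
Minimize 1*z^2 + 1*z + (1.0/2)*(2.5759 - z - 1.8182)^2
FOC: (2*1 + 1.0)*z = -1 + 1.0*(2.5759 - 1.8182)
z^{k+1} = -0.0808
Step 3: u-update.
u^{k+1} = -1.8182 + 2.5759 + 0.0808 = 0.8385
Step 4: Primal residual = |2.5759 + 0.0808| = 2.6567


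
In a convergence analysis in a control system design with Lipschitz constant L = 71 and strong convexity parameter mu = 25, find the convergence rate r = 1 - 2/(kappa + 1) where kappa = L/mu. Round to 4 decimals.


Step 1: Compute the condition number.
kappa = L/mu = 71/25 = 2.84
Step 2: Compute the convergence rate.
r = 1 - 2/(kappa + 1) = 1 - 2*mu/(L + mu) = (L - mu)/(L + mu) = 46/96 = 0.4792


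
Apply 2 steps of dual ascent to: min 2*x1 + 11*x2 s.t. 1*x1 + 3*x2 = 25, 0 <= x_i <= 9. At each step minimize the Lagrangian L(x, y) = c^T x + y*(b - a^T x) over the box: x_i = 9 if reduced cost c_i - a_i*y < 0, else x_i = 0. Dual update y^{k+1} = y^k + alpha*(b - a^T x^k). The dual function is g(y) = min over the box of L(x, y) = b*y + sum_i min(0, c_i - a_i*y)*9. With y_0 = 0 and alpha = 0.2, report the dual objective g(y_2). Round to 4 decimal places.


Dual ascent for LP: min 2*x1 + 11*x2, 1*x1 + 3*x2 = 25, 0 <= x_i <= 9
Step 1: y^k = 0.0, reduced costs: (2.0, 11.0)
  x^k = (0.0, 0.0), subgradient = b - a^T x = 25.0
  y^{k+1} = 0.0 + 0.2*25.0 = 5.0
Step 2: y^k = 5.0, reduced costs: (-3.0, -4.0)
  x^k = (9.0, 9.0), subgradient = b - a^T x = -11.0
  y^{k+1} = 5.0 + 0.2*-11.0 = 2.8
Dual objective at y_2 = 2.8: reduced costs (-0.8, 2.6), box minimizer x = (9.0, 0.0)
g(y_2) = b*y + (c1 - a1*y)*x1 + (c2 - a2*y)*x2 = 25*2.8 + (-0.8)*9.0 + 2.6*0.0 = 70.0 - 7.2 + 0.0 = 62.8


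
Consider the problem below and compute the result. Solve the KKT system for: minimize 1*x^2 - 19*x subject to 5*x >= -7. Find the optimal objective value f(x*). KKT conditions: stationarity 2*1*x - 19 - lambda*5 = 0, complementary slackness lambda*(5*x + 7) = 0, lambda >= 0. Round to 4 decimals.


Step 1: Try lambda = 0 (constraint inactive).
Stationarity: 2*1*x - 19 = 0
x* = 19/(2*1) = 9.5
Check constraint: 5*9.5 = 47.5 >= -7 -- satisfied.
Step 2: Compute optimal value.
f(x*) = 1*9.5^2 - 19*9.5 = -90.25


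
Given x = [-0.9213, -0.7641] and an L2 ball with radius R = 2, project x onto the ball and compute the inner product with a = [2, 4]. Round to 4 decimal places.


Step 1: Compute ||x|| (intermediates to 6 decimals).
||x|| = sqrt((-0.9213)^2 + (-0.7641)^2) = 1.19693
Step 2: Project.
Since ||x|| <= R, proj = x (no scaling needed).
proj(x) = [-0.9213, -0.7641]
Step 3: Dot product.
a^T * proj(x) = 2*(-0.9213) + 4*(-0.7641) = -4.899


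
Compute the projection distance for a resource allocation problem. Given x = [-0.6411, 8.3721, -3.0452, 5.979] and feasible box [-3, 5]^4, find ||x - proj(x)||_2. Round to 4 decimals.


Project each component onto [-3, 5].
clip(-0.6411) = -0.6411, clip(8.3721) = 5.0, clip(-3.0452) = -3.0, clip(5.979) = 5.0
Projection = [-0.6411, 5.0, -3.0, 5.0]
Squared diffs: [0.0, 11.3711, 0.002, 0.9584]
Distance = sqrt(12.3315) = 3.5116


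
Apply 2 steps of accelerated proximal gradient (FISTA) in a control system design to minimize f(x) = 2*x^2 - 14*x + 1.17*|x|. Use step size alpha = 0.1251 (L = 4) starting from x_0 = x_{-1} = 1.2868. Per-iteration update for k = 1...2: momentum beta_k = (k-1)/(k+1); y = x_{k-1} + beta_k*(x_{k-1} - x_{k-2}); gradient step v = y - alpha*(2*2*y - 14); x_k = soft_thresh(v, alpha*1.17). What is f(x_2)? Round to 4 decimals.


FISTA on f(x) = 2*x^2 - 14*x + 1.17*|x|
L = 4, alpha = 0.1251
Iteration 1: beta = 0.0, y = 1.2868 + 0.0*(1.2868 - 1.2868) = 1.2868
  grad(y) = -8.8528, v = y - alpha*grad = 2.3943
  prox(v) = soft_thresh(2.3943, 0.1464) = 2.2479
Iteration 2: beta = 0.3333, y = 2.2479 + 0.3333*(2.2479 - 1.2868) = 2.5683
  grad(y) = -3.7268, v = y - alpha*grad = 3.0345
  prox(v) = soft_thresh(3.0345, 0.1464) = 2.8882
f(x_2) = 2*2.8882^2 - 14*2.8882 + 1.17*|2.8882| = -20.3721


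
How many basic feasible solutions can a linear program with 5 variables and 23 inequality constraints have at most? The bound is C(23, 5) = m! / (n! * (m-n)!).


Each vertex corresponds to some choice of n active constraints out of m, so the number of vertices is at most C(m, n) = m! / (n!(m-n)!).
m = 23, n = 5
Numerator: 23 * 22 * 21 * 20 * 19
Denominator: 5! = 120
C(23, 5) = 33649


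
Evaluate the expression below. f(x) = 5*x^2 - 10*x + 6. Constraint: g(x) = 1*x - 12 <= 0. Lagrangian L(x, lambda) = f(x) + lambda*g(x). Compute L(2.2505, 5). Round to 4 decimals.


Step 1: Evaluate f(x).
f(2.2505) = 5*2.2505^2 - 10*2.2505 + 6 = 8.8188
Step 2: Evaluate g(x).
g(2.2505) = 1*2.2505 - 12 = -9.7495
Step 3: Compute Lagrangian.
L = 8.8188 + 5*-9.7495 = -39.9287


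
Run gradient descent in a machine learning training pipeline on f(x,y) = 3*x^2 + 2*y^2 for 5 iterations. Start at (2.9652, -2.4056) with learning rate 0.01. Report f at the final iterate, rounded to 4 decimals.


Gradient descent on f(x,y) = 3*x^2 + 2*y^2.
Starting point: (2.9652, -2.4056), alpha = 0.01
Step 1: grad_x = 2*3*2.9652 = 17.7912, grad_y = 2*2*-2.4056 = -9.6224
  x_1 = 2.9652 - 0.01*17.7912 = 2.7873
  y_1 = -2.4056 - 0.01*-9.6224 = -2.3094
Step 2: grad_x = 2*3*2.7873 = 16.7237, grad_y = 2*2*-2.3094 = -9.2375
  x_2 = 2.7873 - 0.01*16.7237 = 2.6201
  y_2 = -2.3094 - 0.01*-9.2375 = -2.217
Step 3: grad_x = 2*3*2.6201 = 15.7203, grad_y = 2*2*-2.217 = -8.868
  x_3 = 2.6201 - 0.01*15.7203 = 2.4628
  y_3 = -2.217 - 0.01*-8.868 = -2.1283
Step 4: grad_x = 2*3*2.4628 = 14.7771, grad_y = 2*2*-2.1283 = -8.5133
  x_4 = 2.4628 - 0.01*14.7771 = 2.3151
  y_4 = -2.1283 - 0.01*-8.5133 = -2.0432
Step 5: grad_x = 2*3*2.3151 = 13.8905, grad_y = 2*2*-2.0432 = -8.1728
  x_5 = 2.3151 - 0.01*13.8905 = 2.1762
  y_5 = -2.0432 - 0.01*-8.1728 = -1.9615
f(2.1762, -1.9615) = 3*2.1762^2 + 2*(-1.9615)^2 = 21.9018


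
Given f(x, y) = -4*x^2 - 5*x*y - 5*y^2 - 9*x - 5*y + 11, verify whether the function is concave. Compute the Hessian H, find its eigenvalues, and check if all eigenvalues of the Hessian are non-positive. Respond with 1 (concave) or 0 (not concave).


The Hessian of f(x,y) = -4*x^2 - 5*x*y - 5*y^2 - 9*x - 5*y + 11 is:
H = [[-8, -5], [-5, -10]]
Trace = -8 - 10 = -18
Determinant = -8*-10 - (-5)^2 = 55
Discriminant = (-18)^2 - 4*55 = 104.0
Eigenvalues: lambda_1 = -14.099, lambda_2 = -3.901
The function is concave.

1


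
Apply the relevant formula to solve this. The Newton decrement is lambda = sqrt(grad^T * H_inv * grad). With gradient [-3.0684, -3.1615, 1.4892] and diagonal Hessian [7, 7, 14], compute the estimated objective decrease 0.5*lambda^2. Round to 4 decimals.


Step 1: H is diagonal, so H^(-1) * g = [-0.4383, -0.4516, 0.1064].
Step 2: g^T H^(-1) g = sum_i g_i^2 / H_ii
  = (-3.0684)^2/7 + (-3.1615)^2/7 + (1.4892)^2/14
  = 1.345 + 1.4279 + 0.1584 = 2.9313
Step 3: Objective decrease = 0.5 * g^T H^(-1) g = 1.4656


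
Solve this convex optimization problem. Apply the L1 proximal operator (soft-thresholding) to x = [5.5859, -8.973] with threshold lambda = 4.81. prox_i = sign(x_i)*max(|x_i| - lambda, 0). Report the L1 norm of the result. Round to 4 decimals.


Soft-thresholding with lambda = 4.81:
prox(5.5859) = sign(5.5859)*max(|5.5859| - 4.81, 0) = 0.7759
prox(-8.973) = sign(-8.973)*max(|-8.973| - 4.81, 0) = -4.163
prox(x) = [0.7759, -4.163]
||prox(x)||_1 = 0.7759 + 4.163 = 4.9389


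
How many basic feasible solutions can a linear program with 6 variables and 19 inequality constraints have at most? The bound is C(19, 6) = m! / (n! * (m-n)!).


Each vertex corresponds to some choice of n active constraints out of m, so the number of vertices is at most C(m, n) = m! / (n!(m-n)!).
m = 19, n = 6
Numerator: 19 * 18 * 17 * 16 * 15 * 14
Denominator: 6! = 720
C(19, 6) = 27132


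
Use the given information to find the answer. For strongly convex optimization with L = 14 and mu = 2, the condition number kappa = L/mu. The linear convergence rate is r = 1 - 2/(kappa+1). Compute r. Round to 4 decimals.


Step 1: Compute the condition number.
kappa = L/mu = 14/2 = 7.0
Step 2: Compute the convergence rate.
r = 1 - 2/(kappa + 1) = 1 - 2*mu/(L + mu) = (L - mu)/(L + mu) = 12/16 = 0.75


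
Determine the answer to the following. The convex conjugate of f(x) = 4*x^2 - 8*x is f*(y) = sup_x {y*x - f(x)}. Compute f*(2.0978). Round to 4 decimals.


f*(y) = sup_x {y*x - a*x^2 - b*x} = sup_x {(y-b)*x - a*x^2}
FOC: (y - b) - 2a*x = 0 => x* = (y - b)/(2a)
x* = (2.0978 + 8)/(2*4) = 1.2622
f*(2.0978) = (y-b)^2/(4a) = (2.0978 + 8)^2/(4*4)
= 101.9656/16 = 6.3728


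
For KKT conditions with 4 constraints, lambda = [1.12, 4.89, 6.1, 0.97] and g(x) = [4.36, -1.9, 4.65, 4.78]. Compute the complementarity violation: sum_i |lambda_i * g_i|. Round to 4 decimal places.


KKT complementary slackness check:
lambda_1 * g_1 = 1.12 * 4.36 = 4.8832
lambda_2 * g_2 = 4.89 * -1.9 = -9.291
lambda_3 * g_3 = 6.1 * 4.65 = 28.365
lambda_4 * g_4 = 0.97 * 4.78 = 4.6366
Total violation = 4.8832 + 9.291 + 28.365 + 4.6366 = 47.1758


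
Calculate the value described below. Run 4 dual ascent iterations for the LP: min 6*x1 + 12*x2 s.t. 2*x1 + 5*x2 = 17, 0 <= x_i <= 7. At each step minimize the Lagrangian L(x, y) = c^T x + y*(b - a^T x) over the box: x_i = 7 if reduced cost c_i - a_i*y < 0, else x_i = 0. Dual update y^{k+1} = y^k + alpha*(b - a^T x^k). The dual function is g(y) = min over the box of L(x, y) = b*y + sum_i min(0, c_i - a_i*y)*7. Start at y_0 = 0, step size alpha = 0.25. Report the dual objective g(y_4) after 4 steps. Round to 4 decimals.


Dual ascent for LP: min 6*x1 + 12*x2, 2*x1 + 5*x2 = 17, 0 <= x_i <= 7
Step 1: y^k = 0.0, reduced costs: (6.0, 12.0)
  x^k = (0.0, 0.0), subgradient = b - a^T x = 17.0
  y^{k+1} = 0.0 + 0.25*17.0 = 4.25
Step 2: y^k = 4.25, reduced costs: (-2.5, -9.25)
  x^k = (7.0, 7.0), subgradient = b - a^T x = -32.0
  y^{k+1} = 4.25 + 0.25*-32.0 = -3.75
Step 3: y^k = -3.75, reduced costs: (13.5, 30.75)
  x^k = (0.0, 0.0), subgradient = b - a^T x = 17.0
  y^{k+1} = -3.75 + 0.25*17.0 = 0.5
Step 4: y^k = 0.5, reduced costs: (5.0, 9.5)
  x^k = (0.0, 0.0), subgradient = b - a^T x = 17.0
  y^{k+1} = 0.5 + 0.25*17.0 = 4.75
Dual objective at y_4 = 4.75: reduced costs (-3.5, -11.75), box minimizer x = (7.0, 7.0)
g(y_4) = b*y + (c1 - a1*y)*x1 + (c2 - a2*y)*x2 = 17*4.75 + (-3.5)*7.0 + (-11.75)*7.0 = 80.75 - 24.5 - 82.25 = -26.0


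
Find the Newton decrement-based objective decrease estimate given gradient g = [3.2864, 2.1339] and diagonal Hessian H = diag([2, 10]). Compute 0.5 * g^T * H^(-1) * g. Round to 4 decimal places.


Step 1: H is diagonal, so H^(-1) * g = [1.6432, 0.2134].
Step 2: g^T H^(-1) g = sum_i g_i^2 / H_ii
  = (3.2864)^2/2 + (2.1339)^2/10
  = 5.4002 + 0.4554 = 5.8556
Step 3: Objective decrease = 0.5 * g^T H^(-1) g = 2.9278


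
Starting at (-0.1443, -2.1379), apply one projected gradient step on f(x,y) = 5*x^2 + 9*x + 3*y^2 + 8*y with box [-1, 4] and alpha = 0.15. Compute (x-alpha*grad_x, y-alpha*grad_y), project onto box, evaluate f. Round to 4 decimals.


Step 1: Compute gradient at (-0.1443, -2.1379).
grad_x = 2*5*-0.1443 + 9 = 7.557
grad_y = 2*3*-2.1379 + 8 = -4.8274
Step 2: Gradient step.
x_raw = -0.1443 - 0.15*7.557 = -1.2779
y_raw = -2.1379 - 0.15*-4.8274 = -1.4138
Step 3: Project onto [-1, 4].
x_proj = clip(-1.2779) = -1.0
y_proj = clip(-1.4138) = -1.0
Step 4: Evaluate f.
f(-1.0, -1.0) = -9.0


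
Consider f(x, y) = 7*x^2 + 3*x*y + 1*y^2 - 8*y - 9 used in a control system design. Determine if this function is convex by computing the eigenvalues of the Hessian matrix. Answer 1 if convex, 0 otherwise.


The Hessian of f(x,y) = 7*x^2 + 3*x*y + 1*y^2 - 8*y - 9 is:
H = [[14, 3], [3, 2]]
Trace = 14 + 2 = 16
Determinant = 14*2 - (3)^2 = 19
Discriminant = (16)^2 - 4*19 = 180.0
Eigenvalues: lambda_1 = 1.2918, lambda_2 = 14.7082
The function is convex.

1


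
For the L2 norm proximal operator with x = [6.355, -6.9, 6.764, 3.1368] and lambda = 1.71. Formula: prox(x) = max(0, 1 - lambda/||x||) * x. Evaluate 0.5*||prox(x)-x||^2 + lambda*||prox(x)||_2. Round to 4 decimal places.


Step 1: Compute ||x||.
||x|| = 11.9828
Step 2: Compute scaling factor.
scale = max(0, 1 - 1.71/11.9828) = 0.8573
Step 3: prox(x) = [5.4481, -5.9153, 5.7987, 2.6892]
||prox(x)|| = 10.2728
Step 4: Proximal objective.
0.5*||prox-x||^2 = 1.4621
lambda*||prox|| = 17.5665
Total = 19.0285


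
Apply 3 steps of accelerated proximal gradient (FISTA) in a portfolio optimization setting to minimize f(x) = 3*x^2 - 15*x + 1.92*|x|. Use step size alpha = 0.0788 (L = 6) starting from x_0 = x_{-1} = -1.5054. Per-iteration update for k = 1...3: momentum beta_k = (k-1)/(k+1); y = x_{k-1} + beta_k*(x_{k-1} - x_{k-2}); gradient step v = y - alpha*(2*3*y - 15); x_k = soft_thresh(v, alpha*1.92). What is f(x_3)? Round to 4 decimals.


FISTA on f(x) = 3*x^2 - 15*x + 1.92*|x|
L = 6, alpha = 0.0788
Iteration 1: beta = 0.0, y = -1.5054 + 0.0*(-1.5054 + 1.5054) = -1.5054
  grad(y) = -24.0324, v = y - alpha*grad = 0.3884
  prox(v) = soft_thresh(0.3884, 0.1513) = 0.2371
Iteration 2: beta = 0.3333, y = 0.2371 + 0.3333*(0.2371 + 1.5054) = 0.8179
  grad(y) = -10.0927, v = y - alpha*grad = 1.6132
  prox(v) = soft_thresh(1.6132, 0.1513) = 1.4619
Iteration 3: beta = 0.5, y = 1.4619 + 0.5*(1.4619 - 0.2371) = 2.0743
  grad(y) = -2.5542, v = y - alpha*grad = 2.2756
  prox(v) = soft_thresh(2.2756, 0.1513) = 2.1243
f(x_3) = 3*2.1243^2 - 15*2.1243 + 1.92*|2.1243| = -14.2479


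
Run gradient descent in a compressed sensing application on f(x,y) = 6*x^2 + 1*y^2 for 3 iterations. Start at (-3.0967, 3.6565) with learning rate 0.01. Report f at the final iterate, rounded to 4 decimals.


Gradient descent on f(x,y) = 6*x^2 + 1*y^2.
Starting point: (-3.0967, 3.6565), alpha = 0.01
Step 1: grad_x = 2*6*-3.0967 = -37.1604, grad_y = 2*1*3.6565 = 7.313
  x_1 = -3.0967 - 0.01*-37.1604 = -2.7251
  y_1 = 3.6565 - 0.01*7.313 = 3.5834
Step 2: grad_x = 2*6*-2.7251 = -32.7012, grad_y = 2*1*3.5834 = 7.1667
  x_2 = -2.7251 - 0.01*-32.7012 = -2.3981
  y_2 = 3.5834 - 0.01*7.1667 = 3.5117
Step 3: grad_x = 2*6*-2.3981 = -28.777, grad_y = 2*1*3.5117 = 7.0234
  x_3 = -2.3981 - 0.01*-28.777 = -2.1103
  y_3 = 3.5117 - 0.01*7.0234 = 3.4415
f(-2.1103, 3.4415) = 6*(-2.1103)^2 + 1*3.4415^2 = 38.5643


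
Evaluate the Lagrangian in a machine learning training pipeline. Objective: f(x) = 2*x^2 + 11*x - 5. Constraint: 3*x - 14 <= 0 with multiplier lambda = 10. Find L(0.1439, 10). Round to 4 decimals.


Step 1: Evaluate f(x).
f(0.1439) = 2*0.1439^2 + 11*0.1439 - 5 = -3.3757
Step 2: Evaluate g(x).
g(0.1439) = 3*0.1439 - 14 = -13.5683
Step 3: Compute Lagrangian.
L = -3.3757 + 10*-13.5683 = -139.0587


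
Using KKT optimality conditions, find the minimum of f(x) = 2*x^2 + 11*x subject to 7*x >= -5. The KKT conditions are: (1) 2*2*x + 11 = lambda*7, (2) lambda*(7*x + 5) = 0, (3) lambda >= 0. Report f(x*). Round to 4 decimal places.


Step 1: Try lambda = 0 (constraint inactive).
x_unc = -11/(2*2) = -2.75
Check: 7*-2.75 = -19.25 < -5 -- violated!
Step 2: Constraint must be active: 7*x = -5
x* = -5/7 = -0.7143 (rounded; the exact value -5/7 is used below)
lambda = (2*2*(-5/7) + 11)/7 = 1.1633
Step 3: Compute optimal value.
f(x*) = 2*(-5/7)^2 + 11*(-5/7) = -6.8367


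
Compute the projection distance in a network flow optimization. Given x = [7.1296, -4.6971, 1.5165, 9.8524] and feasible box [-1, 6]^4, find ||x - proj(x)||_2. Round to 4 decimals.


Project each component onto [-1, 6].
clip(7.1296) = 6.0, clip(-4.6971) = -1.0, clip(1.5165) = 1.5165, clip(9.8524) = 6.0
Projection = [6.0, -1.0, 1.5165, 6.0]
Squared diffs: [1.276, 13.6685, 0.0, 14.841]
Distance = sqrt(29.7855) = 5.4576


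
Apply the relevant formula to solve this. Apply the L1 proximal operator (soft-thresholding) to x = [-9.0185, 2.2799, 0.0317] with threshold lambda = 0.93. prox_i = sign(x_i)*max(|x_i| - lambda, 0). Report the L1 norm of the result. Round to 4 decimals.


Soft-thresholding with lambda = 0.93:
prox(-9.0185) = sign(-9.0185)*max(|-9.0185| - 0.93, 0) = -8.0885
prox(2.2799) = sign(2.2799)*max(|2.2799| - 0.93, 0) = 1.3499
prox(0.0317) = sign(0.0317)*max(|0.0317| - 0.93, 0) = 0.0
prox(x) = [-8.0885, 1.3499, 0.0]
||prox(x)||_1 = 8.0885 + 1.3499 + 0.0 = 9.4384


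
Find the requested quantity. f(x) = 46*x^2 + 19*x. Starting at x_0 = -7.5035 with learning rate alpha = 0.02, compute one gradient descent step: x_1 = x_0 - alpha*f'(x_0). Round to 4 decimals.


We compute the gradient at x_0 and apply the update.
f'(x) = 92*x + 19
f'(-7.5035) = 92*-7.5035 + 19 = -671.322
x_1 = -7.5035 - 0.02*-671.322 = 5.9229


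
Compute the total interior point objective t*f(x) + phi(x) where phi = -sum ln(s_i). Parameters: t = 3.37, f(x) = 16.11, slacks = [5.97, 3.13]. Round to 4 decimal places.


Step 1: Compute log-barrier.
ln values: [1.7867, 1.141]
phi = -(1.7867 + 1.141) = -2.9278
Step 2: Compute augmented objective.
t*f(x) = 3.37*16.11 = 54.2907
Total = 54.2907 - 2.9278 = 51.3629


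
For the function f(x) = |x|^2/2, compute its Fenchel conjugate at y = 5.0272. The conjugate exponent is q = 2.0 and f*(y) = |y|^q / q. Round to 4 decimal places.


The conjugate exponent q satisfies 1/p + 1/q = 1.
p = 2, so q = 2/(2 - 1) = 2.0
|y|^q = 5.0272^2.0 = 25.2727
f*(5.0272) = 25.2727 / 2.0 = 12.6364


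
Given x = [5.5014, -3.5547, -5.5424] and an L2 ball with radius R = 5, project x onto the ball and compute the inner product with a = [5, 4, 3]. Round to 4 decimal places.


Step 1: Compute ||x|| (intermediates to 6 decimals).
||x|| = sqrt(5.5014^2 + (-3.5547)^2 + (-5.5424)^2) = 8.58018
Step 2: Project.
Since ||x|| > R, scale = R/||x|| = 5/8.58018 = 0.582738, proj(x) = scale * x
proj(x) = [3.205875, -2.071459, -3.229767]
Step 3: Dot product.
a^T * proj(x) = 5*3.205875 + 4*(-2.071459) + 3*(-3.229767) = -1.9458


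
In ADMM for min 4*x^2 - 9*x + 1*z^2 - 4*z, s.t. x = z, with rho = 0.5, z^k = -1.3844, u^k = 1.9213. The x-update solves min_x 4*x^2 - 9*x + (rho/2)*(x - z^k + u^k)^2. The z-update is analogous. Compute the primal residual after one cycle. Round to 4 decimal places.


ADMM iteration with rho = 0.5, z^k = -1.3844, u^k = 1.9213
Step 1: x-update.
Minimize 4*x^2 - 9*x + (0.5/2)*(x + 1.3844 + 1.9213)^2
FOC: (2*4 + 0.5)*x = 9 + 0.5*(-1.3844 - 1.9213)
x^{k+1} = 0.8644
Step 2: z-update.
Minimize 1*z^2 - 4*z + (0.5/2)*(0.8644 - z + 1.9213)^2
FOC: (2*1 + 0.5)*z = 4 + 0.5*(0.8644 + 1.9213)
z^{k+1} = 2.1571
Step 3: u-update.
u^{k+1} = 1.9213 + 0.8644 - 2.1571 = 0.6285
Step 4: Primal residual = |0.8644 - 2.1571| = 1.2928


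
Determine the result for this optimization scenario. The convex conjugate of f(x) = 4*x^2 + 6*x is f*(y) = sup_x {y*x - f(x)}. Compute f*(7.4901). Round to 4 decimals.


f*(y) = sup_x {y*x - a*x^2 - b*x} = sup_x {(y-b)*x - a*x^2}
FOC: (y - b) - 2a*x = 0 => x* = (y - b)/(2a)
x* = (7.4901 - 6)/(2*4) = 0.1863
f*(7.4901) = (y-b)^2/(4a) = (7.4901 - 6)^2/(4*4)
= 2.2204/16 = 0.1388


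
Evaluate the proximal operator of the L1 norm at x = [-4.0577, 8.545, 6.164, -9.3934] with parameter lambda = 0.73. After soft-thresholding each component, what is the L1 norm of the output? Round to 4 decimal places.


Soft-thresholding with lambda = 0.73:
prox(-4.0577) = sign(-4.0577)*max(|-4.0577| - 0.73, 0) = -3.3277
prox(8.545) = sign(8.545)*max(|8.545| - 0.73, 0) = 7.815
prox(6.164) = sign(6.164)*max(|6.164| - 0.73, 0) = 5.434
prox(-9.3934) = sign(-9.3934)*max(|-9.3934| - 0.73, 0) = -8.6634
prox(x) = [-3.3277, 7.815, 5.434, -8.6634]
||prox(x)||_1 = 3.3277 + 7.815 + 5.434 + 8.6634 = 25.2401


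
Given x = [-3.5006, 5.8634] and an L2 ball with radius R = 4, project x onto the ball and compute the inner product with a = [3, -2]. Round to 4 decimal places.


Step 1: Compute ||x|| (intermediates to 6 decimals).
||x|| = sqrt((-3.5006)^2 + 5.8634^2) = 6.828884
Step 2: Project.
Since ||x|| > R, scale = R/||x|| = 4/6.828884 = 0.585747, proj(x) = scale * x
proj(x) = [-2.050466, 3.434469]
Step 3: Dot product.
a^T * proj(x) = 3*(-2.050466) - 2*3.434469 = -13.0203


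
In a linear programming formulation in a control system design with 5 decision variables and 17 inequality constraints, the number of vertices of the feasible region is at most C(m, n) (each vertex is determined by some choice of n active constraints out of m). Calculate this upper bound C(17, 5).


Each vertex corresponds to some choice of n active constraints out of m, so the number of vertices is at most C(m, n) = m! / (n!(m-n)!).
m = 17, n = 5
Numerator: 17 * 16 * 15 * 14 * 13
Denominator: 5! = 120
C(17, 5) = 6188


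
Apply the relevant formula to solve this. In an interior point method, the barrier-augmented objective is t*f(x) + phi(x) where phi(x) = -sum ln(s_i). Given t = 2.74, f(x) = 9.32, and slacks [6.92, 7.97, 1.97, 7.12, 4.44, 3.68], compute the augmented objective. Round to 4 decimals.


Step 1: Compute log-barrier.
ln values: [1.9344, 2.0757, 0.678, 1.9629, 1.4907, 1.3029]
phi = -(1.9344 + 2.0757 + 0.678 + 1.9629 + 1.4907 + 1.3029) = -9.4446
Step 2: Compute augmented objective.
t*f(x) = 2.74*9.32 = 25.5368
Total = 25.5368 - 9.4446 = 16.0922


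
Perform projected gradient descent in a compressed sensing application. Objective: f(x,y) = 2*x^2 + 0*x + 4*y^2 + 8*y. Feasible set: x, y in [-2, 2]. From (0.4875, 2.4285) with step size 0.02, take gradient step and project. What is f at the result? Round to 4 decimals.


Step 1: Compute gradient at (0.4875, 2.4285).
grad_x = 2*2*0.4875 + 0 = 1.95
grad_y = 2*4*2.4285 + 8 = 27.428
Step 2: Gradient step.
x_raw = 0.4875 - 0.02*1.95 = 0.4485
y_raw = 2.4285 - 0.02*27.428 = 1.8799
Step 3: Project onto [-2, 2].
x_proj = clip(0.4485) = 0.4485
y_proj = clip(1.8799) = 1.8799
Step 4: Evaluate f.
f(0.4485, 1.8799) = 29.5785


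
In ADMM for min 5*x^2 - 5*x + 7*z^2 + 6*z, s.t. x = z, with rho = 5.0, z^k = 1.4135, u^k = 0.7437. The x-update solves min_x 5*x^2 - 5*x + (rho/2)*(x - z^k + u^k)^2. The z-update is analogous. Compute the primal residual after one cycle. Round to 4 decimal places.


ADMM iteration with rho = 5.0, z^k = 1.4135, u^k = 0.7437
Step 1: x-update.
Minimize 5*x^2 - 5*x + (5.0/2)*(x - 1.4135 + 0.7437)^2
FOC: (2*5 + 5.0)*x = 5 + 5.0*(1.4135 - 0.7437)
x^{k+1} = 0.5566
Step 2: z-update.
Minimize 7*z^2 + 6*z + (5.0/2)*(0.5566 - z + 0.7437)^2
FOC: (2*7 + 5.0)*z = -6 + 5.0*(0.5566 + 0.7437)
z^{k+1} = 0.0264
Step 3: u-update.
u^{k+1} = 0.7437 + 0.5566 - 0.0264 = 1.2739
Step 4: Primal residual = |0.5566 - 0.0264| = 0.5302


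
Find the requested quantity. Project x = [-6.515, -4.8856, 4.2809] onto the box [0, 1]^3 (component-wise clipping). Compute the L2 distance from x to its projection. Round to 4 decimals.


Project each component onto [0, 1].
clip(-6.515) = 0.0, clip(-4.8856) = 0.0, clip(4.2809) = 1.0
Projection = [0.0, 0.0, 1.0]
Squared diffs: [42.4452, 23.8691, 10.7643]
Distance = sqrt(77.0786) = 8.7794


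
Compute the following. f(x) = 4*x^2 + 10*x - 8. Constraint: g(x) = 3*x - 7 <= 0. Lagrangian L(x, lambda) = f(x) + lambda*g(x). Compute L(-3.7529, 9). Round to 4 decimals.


Step 1: Evaluate f(x).
f(-3.7529) = 4*(-3.7529)^2 + 10*(-3.7529) - 8 = 10.808
Step 2: Evaluate g(x).
g(-3.7529) = 3*-3.7529 - 7 = -18.2587
Step 3: Compute Lagrangian.
L = 10.808 + 9*-18.2587 = -153.5203


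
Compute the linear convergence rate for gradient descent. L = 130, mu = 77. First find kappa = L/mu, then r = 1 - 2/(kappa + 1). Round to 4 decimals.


Step 1: Compute the condition number.
kappa = L/mu = 130/77 = 1.6883
Step 2: Compute the convergence rate.
r = 1 - 2/(kappa + 1) = 1 - 2*mu/(L + mu) = (L - mu)/(L + mu) = 53/207 = 0.256


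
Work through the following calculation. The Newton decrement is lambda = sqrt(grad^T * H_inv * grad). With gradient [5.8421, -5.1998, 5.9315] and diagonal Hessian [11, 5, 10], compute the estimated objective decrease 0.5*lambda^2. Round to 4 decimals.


Step 1: H is diagonal, so H^(-1) * g = [0.5311, -1.04, 0.5932].
Step 2: g^T H^(-1) g = sum_i g_i^2 / H_ii
  = (5.8421)^2/11 + (-5.1998)^2/5 + (5.9315)^2/10
  = 3.1027 + 5.4076 + 3.5183 = 12.0286
Step 3: Objective decrease = 0.5 * g^T H^(-1) g = 6.0143


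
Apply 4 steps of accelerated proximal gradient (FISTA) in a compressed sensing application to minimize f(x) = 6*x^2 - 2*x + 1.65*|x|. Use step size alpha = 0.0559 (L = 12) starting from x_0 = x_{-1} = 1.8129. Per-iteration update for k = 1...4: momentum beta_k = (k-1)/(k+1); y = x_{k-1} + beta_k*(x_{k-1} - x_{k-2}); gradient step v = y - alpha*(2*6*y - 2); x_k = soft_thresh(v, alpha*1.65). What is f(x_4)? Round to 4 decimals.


FISTA on f(x) = 6*x^2 - 2*x + 1.65*|x|
L = 12, alpha = 0.0559
Iteration 1: beta = 0.0, y = 1.8129 + 0.0*(1.8129 - 1.8129) = 1.8129
  grad(y) = 19.7548, v = y - alpha*grad = 0.7086
  prox(v) = soft_thresh(0.7086, 0.0922) = 0.6164
Iteration 2: beta = 0.3333, y = 0.6164 + 0.3333*(0.6164 - 1.8129) = 0.2175
  grad(y) = 0.6103, v = y - alpha*grad = 0.1834
  prox(v) = soft_thresh(0.1834, 0.0922) = 0.0912
Iteration 3: beta = 0.5, y = 0.0912 + 0.5*(0.0912 - 0.6164) = -0.1714
  grad(y) = -4.0571, v = y - alpha*grad = 0.0554
  prox(v) = soft_thresh(0.0554, 0.0922) = 0.0
Iteration 4: beta = 0.6, y = 0.0 + 0.6*(0.0 - 0.0912) = -0.0547
  grad(y) = -2.6565, v = y - alpha*grad = 0.0938
  prox(v) = soft_thresh(0.0938, 0.0922) = 0.0016
f(x_4) = 6*0.0016^2 - 2*0.0016 + 1.65*|0.0016| = -0.0005


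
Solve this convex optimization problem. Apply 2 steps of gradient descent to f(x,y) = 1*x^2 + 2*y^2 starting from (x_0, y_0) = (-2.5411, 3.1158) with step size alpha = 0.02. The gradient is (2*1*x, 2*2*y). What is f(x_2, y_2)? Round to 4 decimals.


Gradient descent on f(x,y) = 1*x^2 + 2*y^2.
Starting point: (-2.5411, 3.1158), alpha = 0.02
Step 1: grad_x = 2*1*-2.5411 = -5.0822, grad_y = 2*2*3.1158 = 12.4632
  x_1 = -2.5411 - 0.02*-5.0822 = -2.4395
  y_1 = 3.1158 - 0.02*12.4632 = 2.8665
Step 2: grad_x = 2*1*-2.4395 = -4.8789, grad_y = 2*2*2.8665 = 11.4661
  x_2 = -2.4395 - 0.02*-4.8789 = -2.3419
  y_2 = 2.8665 - 0.02*11.4661 = 2.6372
f(-2.3419, 2.6372) = 1*(-2.3419)^2 + 2*2.6372^2 = 19.3942


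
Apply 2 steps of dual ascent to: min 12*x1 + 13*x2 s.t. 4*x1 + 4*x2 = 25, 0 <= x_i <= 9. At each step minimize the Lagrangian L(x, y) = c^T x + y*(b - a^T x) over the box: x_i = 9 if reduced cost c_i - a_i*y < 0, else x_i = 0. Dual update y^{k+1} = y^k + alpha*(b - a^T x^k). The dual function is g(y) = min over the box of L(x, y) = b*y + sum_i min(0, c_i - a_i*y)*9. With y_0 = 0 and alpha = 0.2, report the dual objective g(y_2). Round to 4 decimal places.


Dual ascent for LP: min 12*x1 + 13*x2, 4*x1 + 4*x2 = 25, 0 <= x_i <= 9
Step 1: y^k = 0.0, reduced costs: (12.0, 13.0)
  x^k = (0.0, 0.0), subgradient = b - a^T x = 25.0
  y^{k+1} = 0.0 + 0.2*25.0 = 5.0
Step 2: y^k = 5.0, reduced costs: (-8.0, -7.0)
  x^k = (9.0, 9.0), subgradient = b - a^T x = -47.0
  y^{k+1} = 5.0 + 0.2*-47.0 = -4.4
Dual objective at y_2 = -4.4: reduced costs (29.6, 30.6), box minimizer x = (0.0, 0.0)
g(y_2) = b*y + (c1 - a1*y)*x1 + (c2 - a2*y)*x2 = 25*(-4.4) + 29.6*0.0 + 30.6*0.0 = -110.0 + 0.0 + 0.0 = -110.0


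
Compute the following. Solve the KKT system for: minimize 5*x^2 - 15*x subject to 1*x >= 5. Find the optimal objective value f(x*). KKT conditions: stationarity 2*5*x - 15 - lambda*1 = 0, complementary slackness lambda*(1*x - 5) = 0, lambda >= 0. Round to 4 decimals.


Step 1: Try lambda = 0 (constraint inactive).
x_unc = 15/(2*5) = 1.5
Check: 1*1.5 = 1.5 < 5 -- violated!
Step 2: Constraint must be active: 1*x = 5
x* = 5/1 = 5.0
lambda = (2*5*5.0 - 15)/1 = 35.0
Step 3: Compute optimal value.
f(x*) = 5*5.0^2 - 15*5.0 = 50.0


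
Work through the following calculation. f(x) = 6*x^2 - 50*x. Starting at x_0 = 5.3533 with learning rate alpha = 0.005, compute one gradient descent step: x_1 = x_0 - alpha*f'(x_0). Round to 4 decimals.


We compute the gradient at x_0 and apply the update.
f'(x) = 12*x - 50
f'(5.3533) = 12*5.3533 - 50 = 14.2396
x_1 = 5.3533 - 0.005*14.2396 = 5.2821


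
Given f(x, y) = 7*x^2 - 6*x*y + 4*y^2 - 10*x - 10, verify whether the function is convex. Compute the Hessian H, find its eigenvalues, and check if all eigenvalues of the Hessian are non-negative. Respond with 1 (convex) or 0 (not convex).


The Hessian of f(x,y) = 7*x^2 - 6*x*y + 4*y^2 - 10*x - 10 is:
H = [[14, -6], [-6, 8]]
Trace = 14 + 8 = 22
Determinant = 14*8 - (-6)^2 = 76
Discriminant = (22)^2 - 4*76 = 180.0
Eigenvalues: lambda_1 = 4.2918, lambda_2 = 17.7082
The function is convex.

1


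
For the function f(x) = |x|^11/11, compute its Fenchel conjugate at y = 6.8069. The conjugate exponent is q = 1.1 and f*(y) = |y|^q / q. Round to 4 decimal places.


The conjugate exponent q satisfies 1/p + 1/q = 1.
p = 11, so q = 11/(11 - 1) = 1.1
|y|^q = 6.8069^1.1 = 8.246
f*(6.8069) = 8.246 / 1.1 = 7.4964


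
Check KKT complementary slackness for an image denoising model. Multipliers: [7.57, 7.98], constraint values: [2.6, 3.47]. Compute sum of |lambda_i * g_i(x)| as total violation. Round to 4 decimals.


KKT complementary slackness check:
lambda_1 * g_1 = 7.57 * 2.6 = 19.682
lambda_2 * g_2 = 7.98 * 3.47 = 27.6906
Total violation = 19.682 + 27.6906 = 47.3726


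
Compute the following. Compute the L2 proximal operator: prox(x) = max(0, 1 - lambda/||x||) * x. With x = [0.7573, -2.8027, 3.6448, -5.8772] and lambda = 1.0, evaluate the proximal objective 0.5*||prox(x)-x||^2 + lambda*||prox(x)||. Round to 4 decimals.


Step 1: Compute ||x||.
||x|| = 7.5003
Step 2: Compute scaling factor.
scale = max(0, 1 - 1.0/7.5003) = 0.8667
Step 3: prox(x) = [0.6563, -2.429, 3.1588, -5.0936]
||prox(x)|| = 6.5003
Step 4: Proximal objective.
0.5*||prox-x||^2 = 0.5
lambda*||prox|| = 6.5003
Total = 7.0003


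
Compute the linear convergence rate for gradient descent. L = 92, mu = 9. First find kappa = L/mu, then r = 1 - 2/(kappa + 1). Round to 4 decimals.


Step 1: Compute the condition number.
kappa = L/mu = 92/9 = 10.2222
Step 2: Compute the convergence rate.
r = 1 - 2/(kappa + 1) = 1 - 2*mu/(L + mu) = (L - mu)/(L + mu) = 83/101 = 0.8218


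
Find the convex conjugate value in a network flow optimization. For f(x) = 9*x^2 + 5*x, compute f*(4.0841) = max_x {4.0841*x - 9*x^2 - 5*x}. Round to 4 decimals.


f*(y) = sup_x {y*x - a*x^2 - b*x} = sup_x {(y-b)*x - a*x^2}
FOC: (y - b) - 2a*x = 0 => x* = (y - b)/(2a)
x* = (4.0841 - 5)/(2*9) = -0.0509
f*(4.0841) = (y-b)^2/(4a) = (4.0841 - 5)^2/(4*9)
= 0.8389/36 = 0.0233
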